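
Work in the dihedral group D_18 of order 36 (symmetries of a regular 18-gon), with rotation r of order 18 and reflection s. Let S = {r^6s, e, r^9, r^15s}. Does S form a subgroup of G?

Yes

|S| = 4 divides |G| = 36, consistent with Lagrange.
S contains the identity, every element's inverse is in S, and S is closed under ·: it is a subgroup.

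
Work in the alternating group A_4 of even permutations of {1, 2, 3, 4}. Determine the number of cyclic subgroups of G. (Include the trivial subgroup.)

Each element a generates a cyclic subgroup ⟨a⟩; distinct elements may generate the same one (a cyclic group of order d has φ(d) generators).
Cyclic subgroups by order — order 1: 1; order 2: 3; order 3: 4.
Total: 8.

8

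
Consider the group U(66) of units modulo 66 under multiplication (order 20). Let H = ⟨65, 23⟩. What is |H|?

4

|⟨65⟩| = 2 and |⟨23⟩| = 2, so |H| is a multiple of lcm(2, 2) = 2 and divides |G| = 20.
Closing under the operation: H = {1, 23, 43, 65}, so |H| = 4.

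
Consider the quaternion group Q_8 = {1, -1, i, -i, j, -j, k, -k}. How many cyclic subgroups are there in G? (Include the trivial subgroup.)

A cyclic subgroup of order d is generated by each of its φ(d) elements of order d, so the cyclic subgroups of order d number (#elements of order d)/φ(d).
Cyclic subgroups by order — order 1: 1; order 2: 1; order 4: 3.
Total: 5.

5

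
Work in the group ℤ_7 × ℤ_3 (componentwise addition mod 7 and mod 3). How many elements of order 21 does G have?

An element (a,b) has order lcm(ord(a), ord(b)); count pairs with lcm equal to 21.
Enumerating gives 12 such elements.

12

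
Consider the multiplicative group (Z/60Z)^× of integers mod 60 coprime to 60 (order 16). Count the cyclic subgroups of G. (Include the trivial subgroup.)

Group the elements of G by the cyclic subgroup they generate; each cyclic subgroup of order d accounts for φ(d) elements.
Cyclic subgroups by order — order 1: 1; order 2: 7; order 4: 4.
Total: 12.

12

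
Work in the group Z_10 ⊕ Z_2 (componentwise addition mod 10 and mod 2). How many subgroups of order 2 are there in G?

|G| = 20 and 2 | 20, so subgroups of order 2 are possible by Lagrange.
The subgroups of order 2 are: {(0,0), (0,1)}; {(0,0), (5,0)}; {(0,0), (5,1)}.
So G has 3 subgroups of order 2.

3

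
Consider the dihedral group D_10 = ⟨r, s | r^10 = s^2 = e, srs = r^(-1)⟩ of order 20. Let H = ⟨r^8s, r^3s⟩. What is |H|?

4

|⟨r^8s⟩| = 2 and |⟨r^3s⟩| = 2, so |H| is a multiple of lcm(2, 2) = 2 and divides |G| = 20.
Closing under the operation: H = {e, r^5, r^3s, r^8s}, so |H| = 4.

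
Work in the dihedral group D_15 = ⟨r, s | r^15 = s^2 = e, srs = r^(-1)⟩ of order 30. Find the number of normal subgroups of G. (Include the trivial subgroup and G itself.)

5

G has 28 subgroups. Checking conjugation-invariance by order — order 1: 1/1 normal; order 2: 0/15 normal; order 3: 1/1 normal; order 5: 1/1 normal; order 6: 0/5 normal; order 10: 0/3 normal; order 15: 1/1 normal; order 30: 1/1 normal.
Total normal subgroups: 5.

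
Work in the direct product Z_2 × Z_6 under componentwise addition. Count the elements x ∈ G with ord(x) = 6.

An element (a,b) has order lcm(ord(a), ord(b)); count pairs with lcm equal to 6.
Enumerating gives 6 such elements.

6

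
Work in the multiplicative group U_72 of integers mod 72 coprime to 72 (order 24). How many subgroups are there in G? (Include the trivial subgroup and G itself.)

|G| = 24, so by Lagrange every subgroup order divides 24. Divisors: 1, 2, 3, 4, 6, 8, 12, 24.
Subgroups by order — order 1: 1; order 2: 7; order 3: 1; order 4: 7; order 6: 7; order 8: 1; order 12: 7; order 24: 1.
Total: 1 + 7 + 1 + 7 + 7 + 1 + 7 + 1 = 32.

32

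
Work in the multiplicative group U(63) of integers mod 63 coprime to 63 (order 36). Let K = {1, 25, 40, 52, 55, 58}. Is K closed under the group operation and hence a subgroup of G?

Yes

|K| = 6 divides |G| = 36, consistent with Lagrange.
K contains the identity, every element's inverse is in K, and K is closed under ·: it is a subgroup.
In fact K = ⟨52⟩.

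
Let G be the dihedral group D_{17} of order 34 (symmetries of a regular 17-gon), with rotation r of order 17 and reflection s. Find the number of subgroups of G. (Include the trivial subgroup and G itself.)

20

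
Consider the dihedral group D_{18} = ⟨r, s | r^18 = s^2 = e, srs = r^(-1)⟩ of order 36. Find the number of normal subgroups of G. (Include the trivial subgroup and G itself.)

G has 45 subgroups. Checking conjugation-invariance by order — order 1: 1/1 normal; order 2: 1/19 normal; order 3: 1/1 normal; order 4: 0/9 normal; order 6: 1/7 normal; order 9: 1/1 normal; order 12: 0/3 normal; order 18: 3/3 normal; order 36: 1/1 normal.
Total normal subgroups: 9.

9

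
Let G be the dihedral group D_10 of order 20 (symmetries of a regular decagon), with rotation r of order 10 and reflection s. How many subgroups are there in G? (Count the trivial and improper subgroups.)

22

|G| = 20, so by Lagrange every subgroup order divides 20. Divisors: 1, 2, 4, 5, 10, 20.
Subgroups by order — order 1: 1; order 2: 11; order 4: 5; order 5: 1; order 10: 3; order 20: 1.
Total: 1 + 11 + 5 + 1 + 3 + 1 = 22.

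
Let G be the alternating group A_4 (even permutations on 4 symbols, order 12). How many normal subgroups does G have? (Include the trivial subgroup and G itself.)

3

G has 10 subgroups. Checking conjugation-invariance by order — order 1: 1/1 normal; order 2: 0/3 normal; order 3: 0/4 normal; order 4: 1/1 normal; order 12: 1/1 normal.
Total normal subgroups: 3.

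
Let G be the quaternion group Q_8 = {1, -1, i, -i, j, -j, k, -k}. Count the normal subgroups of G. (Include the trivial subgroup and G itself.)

6

G has 6 subgroups. Checking conjugation-invariance by order — order 1: 1/1 normal; order 2: 1/1 normal; order 4: 3/3 normal; order 8: 1/1 normal.
Total normal subgroups: 6.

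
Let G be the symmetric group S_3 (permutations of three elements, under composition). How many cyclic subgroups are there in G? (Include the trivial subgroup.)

Each element a generates a cyclic subgroup ⟨a⟩; distinct elements may generate the same one (a cyclic group of order d has φ(d) generators).
Cyclic subgroups by order — order 1: 1; order 2: 3; order 3: 1.
Total: 5.

5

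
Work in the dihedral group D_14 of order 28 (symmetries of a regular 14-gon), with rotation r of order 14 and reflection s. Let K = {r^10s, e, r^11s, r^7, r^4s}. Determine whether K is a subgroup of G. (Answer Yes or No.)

No

|K| = 5 does not divide |G| = 28, so by Lagrange K is not a subgroup.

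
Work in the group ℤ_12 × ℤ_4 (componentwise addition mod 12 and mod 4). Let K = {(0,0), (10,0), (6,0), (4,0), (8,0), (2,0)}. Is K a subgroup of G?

Yes

|K| = 6 divides |G| = 48, consistent with Lagrange.
K contains the identity, every element's inverse is in K, and K is closed under +: it is a subgroup.
In fact K = ⟨(10,0)⟩.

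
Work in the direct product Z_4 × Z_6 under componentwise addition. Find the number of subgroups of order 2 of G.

3

|G| = 24 and 2 | 24, so subgroups of order 2 are possible by Lagrange.
The subgroups of order 2 are: {(0,0), (0,3)}; {(0,0), (2,0)}; {(0,0), (2,3)}.
So G has 3 subgroups of order 2.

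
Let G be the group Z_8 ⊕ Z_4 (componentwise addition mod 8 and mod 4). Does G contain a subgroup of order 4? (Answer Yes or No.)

Yes

4 | 32. A subgroup of order 4 is {(0,0), (0,1), (0,2), (0,3)}.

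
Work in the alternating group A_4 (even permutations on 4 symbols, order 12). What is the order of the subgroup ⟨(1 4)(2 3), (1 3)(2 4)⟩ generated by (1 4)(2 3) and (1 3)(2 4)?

4

|⟨(1 4)(2 3)⟩| = 2 and |⟨(1 3)(2 4)⟩| = 2, so |H| is a multiple of lcm(2, 2) = 2 and divides |G| = 12.
Closing under the operation: H = {e, (1 2)(3 4), (1 3)(2 4), (1 4)(2 3)}, so |H| = 4.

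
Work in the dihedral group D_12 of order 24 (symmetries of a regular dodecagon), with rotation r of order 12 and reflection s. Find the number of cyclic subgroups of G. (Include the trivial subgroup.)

A cyclic subgroup of order d is generated by each of its φ(d) elements of order d, so the cyclic subgroups of order d number (#elements of order d)/φ(d).
Cyclic subgroups by order — order 1: 1; order 2: 13; order 3: 1; order 4: 1; order 6: 1; order 12: 1.
Total: 18.

18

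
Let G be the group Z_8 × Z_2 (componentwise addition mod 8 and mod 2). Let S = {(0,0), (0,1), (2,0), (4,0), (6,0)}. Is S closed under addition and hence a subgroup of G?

No

|S| = 5 does not divide |G| = 16, so by Lagrange S is not a subgroup.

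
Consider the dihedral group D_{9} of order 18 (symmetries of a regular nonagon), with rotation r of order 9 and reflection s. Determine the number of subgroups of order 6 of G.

3

|G| = 18 and 6 | 18, so subgroups of order 6 are possible by Lagrange.
The subgroups of order 6 are: {e, r^3, r^6, r^2s, r^5s, r^8s}; {e, r^3, r^6, s, r^3s, r^6s}; {e, r^3, r^6, rs, r^4s, r^7s}.
So G has 3 subgroups of order 6.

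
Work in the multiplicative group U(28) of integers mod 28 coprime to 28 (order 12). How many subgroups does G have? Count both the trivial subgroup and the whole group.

|G| = 12, so by Lagrange every subgroup order divides 12. Divisors: 1, 2, 3, 4, 6, 12.
Subgroups by order — order 1: 1; order 2: 3; order 3: 1; order 4: 1; order 6: 3; order 12: 1.
Total: 1 + 3 + 1 + 1 + 3 + 1 = 10.

10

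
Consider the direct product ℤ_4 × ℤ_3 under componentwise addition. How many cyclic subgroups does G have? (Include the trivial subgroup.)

A cyclic subgroup of order d is generated by each of its φ(d) elements of order d, so the cyclic subgroups of order d number (#elements of order d)/φ(d).
Cyclic subgroups by order — order 1: 1; order 2: 1; order 3: 1; order 4: 1; order 6: 1; order 12: 1.
Total: 6.

6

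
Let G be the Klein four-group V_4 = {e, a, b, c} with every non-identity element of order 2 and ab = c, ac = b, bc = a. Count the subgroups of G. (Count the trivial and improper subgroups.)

|G| = 4, so by Lagrange every subgroup order divides 4. Divisors: 1, 2, 4.
Subgroups by order — order 1: 1; order 2: 3; order 4: 1.
Total: 1 + 3 + 1 = 5.

5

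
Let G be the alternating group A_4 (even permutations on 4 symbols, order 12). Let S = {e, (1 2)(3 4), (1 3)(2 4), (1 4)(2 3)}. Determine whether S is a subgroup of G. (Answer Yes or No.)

|S| = 4 divides |G| = 12, consistent with Lagrange.
S contains the identity, every element's inverse is in S, and S is closed under ∘: it is a subgroup.

Yes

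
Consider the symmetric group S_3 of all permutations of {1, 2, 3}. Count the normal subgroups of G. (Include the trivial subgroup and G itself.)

3

G has 6 subgroups. Checking conjugation-invariance by order — order 1: 1/1 normal; order 2: 0/3 normal; order 3: 1/1 normal; order 6: 1/1 normal.
Total normal subgroups: 3.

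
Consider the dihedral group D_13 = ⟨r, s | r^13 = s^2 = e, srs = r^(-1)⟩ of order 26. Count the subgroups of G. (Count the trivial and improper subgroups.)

16

|G| = 26, so by Lagrange every subgroup order divides 26. Divisors: 1, 2, 13, 26.
Subgroups by order — order 1: 1; order 2: 13; order 13: 1; order 26: 1.
Total: 1 + 13 + 1 + 1 = 16.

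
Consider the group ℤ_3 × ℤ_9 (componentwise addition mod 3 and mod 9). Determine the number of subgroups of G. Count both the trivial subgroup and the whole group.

10

|G| = 27, so by Lagrange every subgroup order divides 27. Divisors: 1, 3, 9, 27.
Subgroups by order — order 1: 1; order 3: 4; order 9: 4; order 27: 1.
Total: 1 + 4 + 4 + 1 = 10.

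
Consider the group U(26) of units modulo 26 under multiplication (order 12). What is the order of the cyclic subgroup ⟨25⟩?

2

Compute successive powers of 25 mod 26: 25, 1; 25^2 ≡ 1 (mod 26).
So |⟨25⟩| = 2.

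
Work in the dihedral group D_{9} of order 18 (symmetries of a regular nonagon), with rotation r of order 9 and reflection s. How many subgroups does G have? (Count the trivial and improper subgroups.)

|G| = 18, so by Lagrange every subgroup order divides 18. Divisors: 1, 2, 3, 6, 9, 18.
Subgroups by order — order 1: 1; order 2: 9; order 3: 1; order 6: 3; order 9: 1; order 18: 1.
Total: 1 + 9 + 1 + 3 + 1 + 1 = 16.

16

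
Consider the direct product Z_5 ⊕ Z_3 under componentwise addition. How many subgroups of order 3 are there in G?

1

|G| = 15 and 3 | 15, so subgroups of order 3 are possible by Lagrange.
The subgroups of order 3 are: {(0,0), (0,1), (0,2)}.
So G has 1 subgroup of order 3.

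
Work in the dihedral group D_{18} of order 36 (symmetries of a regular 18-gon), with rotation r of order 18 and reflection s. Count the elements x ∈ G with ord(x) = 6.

2

The elements of order 6 are: r^3, r^15.
That's 2.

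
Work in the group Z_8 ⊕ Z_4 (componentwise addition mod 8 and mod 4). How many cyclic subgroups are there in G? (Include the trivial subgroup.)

14

Each element a generates a cyclic subgroup ⟨a⟩; distinct elements may generate the same one (a cyclic group of order d has φ(d) generators).
Cyclic subgroups by order — order 1: 1; order 2: 3; order 4: 6; order 8: 4.
Total: 14.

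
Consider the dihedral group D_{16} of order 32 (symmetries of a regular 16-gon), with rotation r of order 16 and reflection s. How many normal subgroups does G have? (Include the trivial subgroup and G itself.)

G has 36 subgroups. Checking conjugation-invariance by order — order 1: 1/1 normal; order 2: 1/17 normal; order 4: 1/9 normal; order 8: 1/5 normal; order 16: 3/3 normal; order 32: 1/1 normal.
Total normal subgroups: 8.

8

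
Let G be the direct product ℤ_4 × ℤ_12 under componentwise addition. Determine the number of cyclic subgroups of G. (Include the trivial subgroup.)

A cyclic subgroup of order d is generated by each of its φ(d) elements of order d, so the cyclic subgroups of order d number (#elements of order d)/φ(d).
Cyclic subgroups by order — order 1: 1; order 2: 3; order 3: 1; order 4: 6; order 6: 3; order 12: 6.
Total: 20.

20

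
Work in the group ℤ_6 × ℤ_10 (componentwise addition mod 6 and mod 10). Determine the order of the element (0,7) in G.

10

The order of (0,7) in Z_6 × Z_10 is lcm(ord(0) in Z_6, ord(7) in Z_10).
ord(0) = 1 and ord(7) = 10, so |⟨(0,7)⟩| = lcm(1, 10) = 10.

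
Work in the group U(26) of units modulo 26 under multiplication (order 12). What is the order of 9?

Compute successive powers of 9 mod 26: 9, 3, 1; 9^3 ≡ 1 (mod 26).
So |⟨9⟩| = 3.

3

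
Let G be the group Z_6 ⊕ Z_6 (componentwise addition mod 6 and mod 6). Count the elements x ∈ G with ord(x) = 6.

24

An element (a,b) has order lcm(ord(a), ord(b)); count pairs with lcm equal to 6.
Enumerating gives 24 such elements.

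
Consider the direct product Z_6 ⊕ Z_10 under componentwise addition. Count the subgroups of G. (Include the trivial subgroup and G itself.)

|G| = 60, so by Lagrange every subgroup order divides 60. Divisors: 1, 2, 3, 4, 5, 6, 10, 12, 15, 20, 30, 60.
Subgroups by order — order 1: 1; order 2: 3; order 3: 1; order 4: 1; order 5: 1; order 6: 3; order 10: 3; order 12: 1; order 15: 1; order 20: 1; order 30: 3; order 60: 1.
Total: 1 + 3 + 1 + 1 + 1 + 3 + 3 + 1 + 1 + 1 + 3 + 1 = 20.

20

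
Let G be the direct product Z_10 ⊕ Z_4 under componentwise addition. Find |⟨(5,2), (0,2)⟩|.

4

|⟨(5,2)⟩| = 2 and |⟨(0,2)⟩| = 2, so |H| is a multiple of lcm(2, 2) = 2 and divides |G| = 40.
Closing under the operation: H = {(0,0), (0,2), (5,0), (5,2)}, so |H| = 4.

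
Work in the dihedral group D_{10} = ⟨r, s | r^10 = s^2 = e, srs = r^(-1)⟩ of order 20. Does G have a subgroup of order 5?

Yes

5 | 20. A subgroup of order 5 is {e, r^2, r^4, r^6, r^8}.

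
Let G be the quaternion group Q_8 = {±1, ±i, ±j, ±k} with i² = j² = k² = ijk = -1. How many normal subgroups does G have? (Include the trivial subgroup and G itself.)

G has 6 subgroups. Checking conjugation-invariance by order — order 1: 1/1 normal; order 2: 1/1 normal; order 4: 3/3 normal; order 8: 1/1 normal.
Total normal subgroups: 6.

6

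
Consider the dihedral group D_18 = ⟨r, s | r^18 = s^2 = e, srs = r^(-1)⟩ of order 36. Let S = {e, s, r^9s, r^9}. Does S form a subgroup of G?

Yes

|S| = 4 divides |G| = 36, consistent with Lagrange.
S contains the identity, every element's inverse is in S, and S is closed under ·: it is a subgroup.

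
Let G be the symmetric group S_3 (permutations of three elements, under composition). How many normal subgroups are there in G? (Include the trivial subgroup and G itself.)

3

G has 6 subgroups. Checking conjugation-invariance by order — order 1: 1/1 normal; order 2: 0/3 normal; order 3: 1/1 normal; order 6: 1/1 normal.
Total normal subgroups: 3.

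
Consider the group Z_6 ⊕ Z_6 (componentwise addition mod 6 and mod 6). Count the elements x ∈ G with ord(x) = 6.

An element (a,b) has order lcm(ord(a), ord(b)); count pairs with lcm equal to 6.
Enumerating gives 24 such elements.

24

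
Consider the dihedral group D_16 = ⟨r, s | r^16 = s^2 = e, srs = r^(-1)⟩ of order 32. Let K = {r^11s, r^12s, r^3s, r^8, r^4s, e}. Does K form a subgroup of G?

|K| = 6 does not divide |G| = 32, so by Lagrange K is not a subgroup.

No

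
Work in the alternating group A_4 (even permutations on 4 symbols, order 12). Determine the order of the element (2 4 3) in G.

Computing powers of (2 4 3): the smallest k with ((2 4 3))^k = e is k = 3.

3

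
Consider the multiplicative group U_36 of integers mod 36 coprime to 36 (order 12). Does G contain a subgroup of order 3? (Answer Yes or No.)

3 | 12. A subgroup of order 3 is {1, 13, 25}.

Yes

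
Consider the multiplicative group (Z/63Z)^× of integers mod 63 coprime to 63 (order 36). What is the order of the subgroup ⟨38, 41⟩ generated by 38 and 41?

18

|⟨38⟩| = 6 and |⟨41⟩| = 6, so |H| is a multiple of lcm(6, 6) = 6 and divides |G| = 36.
Closing under the operation: H = {1, 4, 5, 16, 17, 20, 22, 25, 26, 37, 38, 41, 43, 46, 47, 58, 59, 62}, so |H| = 18.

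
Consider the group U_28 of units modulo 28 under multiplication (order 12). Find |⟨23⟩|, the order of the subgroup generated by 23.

6

Compute successive powers of 23 mod 28: 23, 25, 15, 9, 11, 1; 23^6 ≡ 1 (mod 28).
So |⟨23⟩| = 6.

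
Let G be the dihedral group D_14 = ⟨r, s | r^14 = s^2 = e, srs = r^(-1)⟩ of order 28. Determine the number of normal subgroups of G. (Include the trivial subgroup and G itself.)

G has 28 subgroups. Checking conjugation-invariance by order — order 1: 1/1 normal; order 2: 1/15 normal; order 4: 0/7 normal; order 7: 1/1 normal; order 14: 3/3 normal; order 28: 1/1 normal.
Total normal subgroups: 7.

7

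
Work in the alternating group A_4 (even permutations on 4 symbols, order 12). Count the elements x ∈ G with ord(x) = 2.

3

The elements of order 2 are: (1 2)(3 4), (1 3)(2 4), (1 4)(2 3).
That's 3.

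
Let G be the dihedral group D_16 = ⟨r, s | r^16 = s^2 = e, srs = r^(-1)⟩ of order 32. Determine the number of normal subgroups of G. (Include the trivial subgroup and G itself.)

8

G has 36 subgroups. Checking conjugation-invariance by order — order 1: 1/1 normal; order 2: 1/17 normal; order 4: 1/9 normal; order 8: 1/5 normal; order 16: 3/3 normal; order 32: 1/1 normal.
Total normal subgroups: 8.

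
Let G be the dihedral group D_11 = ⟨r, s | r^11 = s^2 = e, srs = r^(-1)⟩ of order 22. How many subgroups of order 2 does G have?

|G| = 22 and 2 | 22, so subgroups of order 2 are possible by Lagrange.
The subgroups of order 2 are: {e, r^10s}; {e, r^2s}; {e, r^3s}; {e, r^4s}; … (11 in all).
So G has 11 subgroups of order 2.

11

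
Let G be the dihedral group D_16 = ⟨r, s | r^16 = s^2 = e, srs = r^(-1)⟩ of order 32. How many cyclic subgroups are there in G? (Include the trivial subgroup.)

21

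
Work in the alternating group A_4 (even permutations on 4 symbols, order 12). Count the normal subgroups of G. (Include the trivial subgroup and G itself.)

3

G has 10 subgroups. Checking conjugation-invariance by order — order 1: 1/1 normal; order 2: 0/3 normal; order 3: 0/4 normal; order 4: 1/1 normal; order 12: 1/1 normal.
Total normal subgroups: 3.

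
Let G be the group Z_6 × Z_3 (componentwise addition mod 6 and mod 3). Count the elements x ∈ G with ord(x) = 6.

8

An element (a,b) has order lcm(ord(a), ord(b)); count pairs with lcm equal to 6.
Enumerating gives 8 such elements.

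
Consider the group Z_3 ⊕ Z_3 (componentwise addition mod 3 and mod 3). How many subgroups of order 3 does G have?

|G| = 9 and 3 | 9, so subgroups of order 3 are possible by Lagrange.
The subgroups of order 3 are: {(0,0), (0,1), (0,2)}; {(0,0), (1,0), (2,0)}; {(0,0), (1,1), (2,2)}; {(0,0), (1,2), (2,1)}.
So G has 4 subgroups of order 3.

4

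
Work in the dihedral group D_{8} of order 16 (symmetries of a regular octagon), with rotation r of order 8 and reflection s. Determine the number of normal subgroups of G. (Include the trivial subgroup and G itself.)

7

G has 19 subgroups. Checking conjugation-invariance by order — order 1: 1/1 normal; order 2: 1/9 normal; order 4: 1/5 normal; order 8: 3/3 normal; order 16: 1/1 normal.
Total normal subgroups: 7.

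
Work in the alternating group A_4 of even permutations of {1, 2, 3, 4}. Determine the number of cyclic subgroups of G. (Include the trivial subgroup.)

8

Each element a generates a cyclic subgroup ⟨a⟩; distinct elements may generate the same one (a cyclic group of order d has φ(d) generators).
Cyclic subgroups by order — order 1: 1; order 2: 3; order 3: 4.
Total: 8.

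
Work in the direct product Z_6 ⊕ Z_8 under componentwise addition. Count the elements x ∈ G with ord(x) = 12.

8

An element (a,b) has order lcm(ord(a), ord(b)); count pairs with lcm equal to 12.
Enumerating gives 8 such elements.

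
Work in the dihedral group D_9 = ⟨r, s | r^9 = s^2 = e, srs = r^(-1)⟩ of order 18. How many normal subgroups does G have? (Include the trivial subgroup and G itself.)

G has 16 subgroups. Checking conjugation-invariance by order — order 1: 1/1 normal; order 2: 0/9 normal; order 3: 1/1 normal; order 6: 0/3 normal; order 9: 1/1 normal; order 18: 1/1 normal.
Total normal subgroups: 4.

4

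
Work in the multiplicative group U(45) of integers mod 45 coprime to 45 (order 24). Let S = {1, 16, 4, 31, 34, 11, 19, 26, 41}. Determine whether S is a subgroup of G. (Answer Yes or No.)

|S| = 9 does not divide |G| = 24, so by Lagrange S is not a subgroup.

No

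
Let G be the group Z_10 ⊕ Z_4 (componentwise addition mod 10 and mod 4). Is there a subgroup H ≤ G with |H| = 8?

Yes

8 | 40. A subgroup of order 8 is {(0,0), (0,1), (0,2), (0,3), (5,0), (5,1), (5,2), (5,3)}.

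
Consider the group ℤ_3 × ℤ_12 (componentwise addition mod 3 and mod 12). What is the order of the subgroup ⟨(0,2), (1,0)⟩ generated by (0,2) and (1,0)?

|⟨(0,2)⟩| = 6 and |⟨(1,0)⟩| = 3, so |H| is a multiple of lcm(6, 3) = 6 and divides |G| = 36.
Closing under the operation: H = {(0,0), (0,2), (0,4), (0,6), (0,8), (0,10), (1,0), (1,2), (1,4), (1,6), (1,8), (1,10), (2,0), (2,2), (2,4), (2,6), (2,8), (2,10)}, so |H| = 18.

18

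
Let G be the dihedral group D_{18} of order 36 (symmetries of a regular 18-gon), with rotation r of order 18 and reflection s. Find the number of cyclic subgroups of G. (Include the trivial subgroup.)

Group the elements of G by the cyclic subgroup they generate; each cyclic subgroup of order d accounts for φ(d) elements.
Cyclic subgroups by order — order 1: 1; order 2: 19; order 3: 1; order 6: 1; order 9: 1; order 18: 1.
Total: 24.

24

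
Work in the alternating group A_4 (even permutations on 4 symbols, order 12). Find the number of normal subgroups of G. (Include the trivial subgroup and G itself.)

3

G has 10 subgroups. Checking conjugation-invariance by order — order 1: 1/1 normal; order 2: 0/3 normal; order 3: 0/4 normal; order 4: 1/1 normal; order 12: 1/1 normal.
Total normal subgroups: 3.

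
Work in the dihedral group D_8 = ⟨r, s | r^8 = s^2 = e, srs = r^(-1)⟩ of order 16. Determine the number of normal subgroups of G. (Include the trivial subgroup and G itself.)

G has 19 subgroups. Checking conjugation-invariance by order — order 1: 1/1 normal; order 2: 1/9 normal; order 4: 1/5 normal; order 8: 3/3 normal; order 16: 1/1 normal.
Total normal subgroups: 7.

7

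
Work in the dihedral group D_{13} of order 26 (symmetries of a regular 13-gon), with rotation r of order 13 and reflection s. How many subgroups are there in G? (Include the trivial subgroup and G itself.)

16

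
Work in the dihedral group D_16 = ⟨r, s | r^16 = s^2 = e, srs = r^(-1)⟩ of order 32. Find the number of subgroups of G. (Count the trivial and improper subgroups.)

|G| = 32, so by Lagrange every subgroup order divides 32. Divisors: 1, 2, 4, 8, 16, 32.
Subgroups by order — order 1: 1; order 2: 17; order 4: 9; order 8: 5; order 16: 3; order 32: 1.
Total: 1 + 17 + 9 + 5 + 3 + 1 = 36.

36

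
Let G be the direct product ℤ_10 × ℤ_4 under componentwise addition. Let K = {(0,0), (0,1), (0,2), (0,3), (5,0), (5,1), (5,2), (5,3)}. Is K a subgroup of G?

|K| = 8 divides |G| = 40, consistent with Lagrange.
K contains the identity, every element's inverse is in K, and K is closed under +: it is a subgroup.

Yes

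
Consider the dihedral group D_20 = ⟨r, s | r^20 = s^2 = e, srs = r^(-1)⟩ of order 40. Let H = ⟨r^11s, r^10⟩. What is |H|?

|⟨r^11s⟩| = 2 and |⟨r^10⟩| = 2, so |H| is a multiple of lcm(2, 2) = 2 and divides |G| = 40.
Closing under the operation: H = {e, r^10, rs, r^11s}, so |H| = 4.

4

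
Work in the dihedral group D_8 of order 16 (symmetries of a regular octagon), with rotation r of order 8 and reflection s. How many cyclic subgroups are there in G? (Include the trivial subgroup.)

12

Each element a generates a cyclic subgroup ⟨a⟩; distinct elements may generate the same one (a cyclic group of order d has φ(d) generators).
Cyclic subgroups by order — order 1: 1; order 2: 9; order 4: 1; order 8: 1.
Total: 12.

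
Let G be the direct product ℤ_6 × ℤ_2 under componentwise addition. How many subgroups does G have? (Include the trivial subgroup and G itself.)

|G| = 12, so by Lagrange every subgroup order divides 12. Divisors: 1, 2, 3, 4, 6, 12.
Subgroups by order — order 1: 1; order 2: 3; order 3: 1; order 4: 1; order 6: 3; order 12: 1.
Total: 1 + 3 + 1 + 1 + 3 + 1 = 10.

10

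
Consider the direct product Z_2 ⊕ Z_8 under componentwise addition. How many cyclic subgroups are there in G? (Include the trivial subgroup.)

Group the elements of G by the cyclic subgroup they generate; each cyclic subgroup of order d accounts for φ(d) elements.
Cyclic subgroups by order — order 1: 1; order 2: 3; order 4: 2; order 8: 2.
Total: 8.

8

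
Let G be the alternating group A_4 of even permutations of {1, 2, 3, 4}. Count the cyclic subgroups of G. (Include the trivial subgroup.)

8

A cyclic subgroup of order d is generated by each of its φ(d) elements of order d, so the cyclic subgroups of order d number (#elements of order d)/φ(d).
Cyclic subgroups by order — order 1: 1; order 2: 3; order 3: 4.
Total: 8.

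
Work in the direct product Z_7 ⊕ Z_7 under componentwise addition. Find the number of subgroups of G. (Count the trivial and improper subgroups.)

10

|G| = 49, so by Lagrange every subgroup order divides 49. Divisors: 1, 7, 49.
Subgroups by order — order 1: 1; order 7: 8; order 49: 1.
Total: 1 + 8 + 1 = 10.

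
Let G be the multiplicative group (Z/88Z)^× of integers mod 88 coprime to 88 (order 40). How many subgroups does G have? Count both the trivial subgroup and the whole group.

32

|G| = 40, so by Lagrange every subgroup order divides 40. Divisors: 1, 2, 4, 5, 8, 10, 20, 40.
Subgroups by order — order 1: 1; order 2: 7; order 4: 7; order 5: 1; order 8: 1; order 10: 7; order 20: 7; order 40: 1.
Total: 1 + 7 + 7 + 1 + 1 + 7 + 7 + 1 = 32.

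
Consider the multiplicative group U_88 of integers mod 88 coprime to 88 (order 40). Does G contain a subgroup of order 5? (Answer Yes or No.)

Yes

5 | 40. A subgroup of order 5 is {1, 9, 25, 49, 81}.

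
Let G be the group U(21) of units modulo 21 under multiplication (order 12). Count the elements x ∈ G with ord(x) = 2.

The elements of order 2 are: 8, 13, 20.
That's 3.

3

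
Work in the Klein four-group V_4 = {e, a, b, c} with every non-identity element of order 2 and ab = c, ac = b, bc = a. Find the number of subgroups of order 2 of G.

3

|G| = 4 and 2 | 4, so subgroups of order 2 are possible by Lagrange.
The subgroups of order 2 are: {e, a}; {e, b}; {e, c}.
So G has 3 subgroups of order 2.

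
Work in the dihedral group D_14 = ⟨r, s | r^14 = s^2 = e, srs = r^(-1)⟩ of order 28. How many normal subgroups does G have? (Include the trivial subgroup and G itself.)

G has 28 subgroups. Checking conjugation-invariance by order — order 1: 1/1 normal; order 2: 1/15 normal; order 4: 0/7 normal; order 7: 1/1 normal; order 14: 3/3 normal; order 28: 1/1 normal.
Total normal subgroups: 7.

7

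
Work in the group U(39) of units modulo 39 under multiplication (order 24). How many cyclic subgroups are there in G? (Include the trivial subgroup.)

12

Group the elements of G by the cyclic subgroup they generate; each cyclic subgroup of order d accounts for φ(d) elements.
Cyclic subgroups by order — order 1: 1; order 2: 3; order 3: 1; order 4: 2; order 6: 3; order 12: 2.
Total: 12.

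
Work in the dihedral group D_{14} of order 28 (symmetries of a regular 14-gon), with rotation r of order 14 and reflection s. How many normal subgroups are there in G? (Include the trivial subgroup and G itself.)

7

G has 28 subgroups. Checking conjugation-invariance by order — order 1: 1/1 normal; order 2: 1/15 normal; order 4: 0/7 normal; order 7: 1/1 normal; order 14: 3/3 normal; order 28: 1/1 normal.
Total normal subgroups: 7.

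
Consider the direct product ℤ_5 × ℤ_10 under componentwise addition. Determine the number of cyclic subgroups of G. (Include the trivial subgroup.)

Each element a generates a cyclic subgroup ⟨a⟩; distinct elements may generate the same one (a cyclic group of order d has φ(d) generators).
Cyclic subgroups by order — order 1: 1; order 2: 1; order 5: 6; order 10: 6.
Total: 14.

14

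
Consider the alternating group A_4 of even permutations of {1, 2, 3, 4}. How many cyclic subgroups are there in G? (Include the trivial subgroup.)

Group the elements of G by the cyclic subgroup they generate; each cyclic subgroup of order d accounts for φ(d) elements.
Cyclic subgroups by order — order 1: 1; order 2: 3; order 3: 4.
Total: 8.

8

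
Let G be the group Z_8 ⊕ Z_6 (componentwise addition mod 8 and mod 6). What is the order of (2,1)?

12

The order of (2,1) in Z_8 × Z_6 is lcm(ord(2) in Z_8, ord(1) in Z_6).
ord(2) = 4 and ord(1) = 6, so |⟨(2,1)⟩| = lcm(4, 6) = 12.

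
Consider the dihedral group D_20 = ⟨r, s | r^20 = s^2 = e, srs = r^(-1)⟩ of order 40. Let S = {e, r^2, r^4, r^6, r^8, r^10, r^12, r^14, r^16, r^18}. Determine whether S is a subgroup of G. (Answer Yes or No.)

|S| = 10 divides |G| = 40, consistent with Lagrange.
S contains the identity, every element's inverse is in S, and S is closed under ·: it is a subgroup.
In fact S = ⟨r^18⟩.

Yes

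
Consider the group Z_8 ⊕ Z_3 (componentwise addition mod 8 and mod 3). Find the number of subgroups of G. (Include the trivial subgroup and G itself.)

|G| = 24, so by Lagrange every subgroup order divides 24. Divisors: 1, 2, 3, 4, 6, 8, 12, 24.
Subgroups by order — order 1: 1; order 2: 1; order 3: 1; order 4: 1; order 6: 1; order 8: 1; order 12: 1; order 24: 1.
Total: 1 + 1 + 1 + 1 + 1 + 1 + 1 + 1 = 8.

8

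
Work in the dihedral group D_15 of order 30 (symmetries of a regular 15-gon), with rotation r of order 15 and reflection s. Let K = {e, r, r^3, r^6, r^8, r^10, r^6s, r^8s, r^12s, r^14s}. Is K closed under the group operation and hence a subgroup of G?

r^8 ∈ K but its inverse r^7 ∉ K, so K is not a subgroup.

No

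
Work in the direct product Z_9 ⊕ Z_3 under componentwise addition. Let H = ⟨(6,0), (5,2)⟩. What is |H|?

9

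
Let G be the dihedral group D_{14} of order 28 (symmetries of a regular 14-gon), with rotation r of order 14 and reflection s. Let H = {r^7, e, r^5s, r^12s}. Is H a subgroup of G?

Yes

|H| = 4 divides |G| = 28, consistent with Lagrange.
H contains the identity, every element's inverse is in H, and H is closed under ·: it is a subgroup.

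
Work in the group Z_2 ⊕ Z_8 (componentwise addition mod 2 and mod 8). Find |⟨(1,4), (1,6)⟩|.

8

|⟨(1,4)⟩| = 2 and |⟨(1,6)⟩| = 4, so |H| is a multiple of lcm(2, 4) = 4 and divides |G| = 16.
Closing under the operation: H = {(0,0), (0,2), (0,4), (0,6), (1,0), (1,2), (1,4), (1,6)}, so |H| = 8.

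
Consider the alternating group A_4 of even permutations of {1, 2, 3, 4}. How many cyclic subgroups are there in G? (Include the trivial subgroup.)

Group the elements of G by the cyclic subgroup they generate; each cyclic subgroup of order d accounts for φ(d) elements.
Cyclic subgroups by order — order 1: 1; order 2: 3; order 3: 4.
Total: 8.

8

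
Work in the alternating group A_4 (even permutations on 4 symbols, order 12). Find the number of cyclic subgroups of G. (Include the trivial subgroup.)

8

Group the elements of G by the cyclic subgroup they generate; each cyclic subgroup of order d accounts for φ(d) elements.
Cyclic subgroups by order — order 1: 1; order 2: 3; order 3: 4.
Total: 8.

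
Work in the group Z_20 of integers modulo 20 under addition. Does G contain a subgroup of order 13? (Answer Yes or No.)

13 does not divide |G| = 20, so by Lagrange no subgroup of order 13 exists.

No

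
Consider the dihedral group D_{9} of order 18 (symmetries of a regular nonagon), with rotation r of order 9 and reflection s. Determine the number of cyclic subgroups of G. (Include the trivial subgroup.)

12

Group the elements of G by the cyclic subgroup they generate; each cyclic subgroup of order d accounts for φ(d) elements.
Cyclic subgroups by order — order 1: 1; order 2: 9; order 3: 1; order 9: 1.
Total: 12.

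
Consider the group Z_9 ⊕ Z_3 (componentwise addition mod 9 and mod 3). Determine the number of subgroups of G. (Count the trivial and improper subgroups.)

|G| = 27, so by Lagrange every subgroup order divides 27. Divisors: 1, 3, 9, 27.
Subgroups by order — order 1: 1; order 3: 4; order 9: 4; order 27: 1.
Total: 1 + 4 + 4 + 1 = 10.

10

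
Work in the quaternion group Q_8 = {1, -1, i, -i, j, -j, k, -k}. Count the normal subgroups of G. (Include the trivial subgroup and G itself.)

G has 6 subgroups. Checking conjugation-invariance by order — order 1: 1/1 normal; order 2: 1/1 normal; order 4: 3/3 normal; order 8: 1/1 normal.
Total normal subgroups: 6.

6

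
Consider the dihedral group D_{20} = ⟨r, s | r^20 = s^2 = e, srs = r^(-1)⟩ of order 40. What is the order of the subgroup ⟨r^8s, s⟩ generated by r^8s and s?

|⟨r^8s⟩| = 2 and |⟨s⟩| = 2, so |H| is a multiple of lcm(2, 2) = 2 and divides |G| = 40.
Closing under the operation: H = {e, r^4, r^8, r^12, r^16, s, r^4s, r^8s, r^12s, r^16s}, so |H| = 10.

10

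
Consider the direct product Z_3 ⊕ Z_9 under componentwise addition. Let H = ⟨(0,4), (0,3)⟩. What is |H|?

|⟨(0,4)⟩| = 9 and |⟨(0,3)⟩| = 3, so |H| is a multiple of lcm(9, 3) = 9 and divides |G| = 27.
Closing under the operation: H = {(0,0), (0,1), (0,2), (0,3), (0,4), (0,5), (0,6), (0,7), (0,8)}, so |H| = 9.

9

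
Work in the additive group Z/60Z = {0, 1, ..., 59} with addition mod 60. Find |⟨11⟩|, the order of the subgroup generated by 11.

In Z/60Z, the order of an element a is n/gcd(a, n).
gcd(11, 60) = 1, so |⟨11⟩| = 60/1 = 60.

60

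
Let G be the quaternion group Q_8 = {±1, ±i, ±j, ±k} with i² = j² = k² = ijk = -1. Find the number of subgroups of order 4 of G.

|G| = 8 and 4 | 8, so subgroups of order 4 are possible by Lagrange.
The subgroups of order 4 are: {1, -1, i, -i}; {1, -1, j, -j}; {1, -1, k, -k}.
So G has 3 subgroups of order 4.

3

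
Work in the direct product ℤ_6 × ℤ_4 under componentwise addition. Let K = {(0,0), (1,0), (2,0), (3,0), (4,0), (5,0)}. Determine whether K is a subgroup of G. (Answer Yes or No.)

Yes

|K| = 6 divides |G| = 24, consistent with Lagrange.
K contains the identity, every element's inverse is in K, and K is closed under +: it is a subgroup.
In fact K = ⟨(5,0)⟩.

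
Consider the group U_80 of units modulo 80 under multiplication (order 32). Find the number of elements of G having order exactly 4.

24

Enumerating element orders in G gives 24 elements of order 4.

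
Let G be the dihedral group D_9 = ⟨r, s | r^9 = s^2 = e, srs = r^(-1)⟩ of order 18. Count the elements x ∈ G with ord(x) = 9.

The elements of order 9 are: r, r^2, r^4, r^5, r^7, r^8.
That's 6.

6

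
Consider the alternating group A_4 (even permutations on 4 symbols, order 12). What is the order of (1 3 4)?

3

Computing powers of (1 3 4): the smallest k with ((1 3 4))^k = e is k = 3.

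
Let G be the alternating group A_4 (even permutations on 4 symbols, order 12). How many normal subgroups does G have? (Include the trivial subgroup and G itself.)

G has 10 subgroups. Checking conjugation-invariance by order — order 1: 1/1 normal; order 2: 0/3 normal; order 3: 0/4 normal; order 4: 1/1 normal; order 12: 1/1 normal.
Total normal subgroups: 3.

3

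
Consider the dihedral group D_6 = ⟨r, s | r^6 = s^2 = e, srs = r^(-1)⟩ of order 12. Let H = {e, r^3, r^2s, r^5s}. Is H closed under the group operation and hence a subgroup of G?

Yes

|H| = 4 divides |G| = 12, consistent with Lagrange.
H contains the identity, every element's inverse is in H, and H is closed under ·: it is a subgroup.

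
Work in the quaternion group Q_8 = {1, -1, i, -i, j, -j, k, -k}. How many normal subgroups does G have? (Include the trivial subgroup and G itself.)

G has 6 subgroups. Checking conjugation-invariance by order — order 1: 1/1 normal; order 2: 1/1 normal; order 4: 3/3 normal; order 8: 1/1 normal.
Total normal subgroups: 6.

6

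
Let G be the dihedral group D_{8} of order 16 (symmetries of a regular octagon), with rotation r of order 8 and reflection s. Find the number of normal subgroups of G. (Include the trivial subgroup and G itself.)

7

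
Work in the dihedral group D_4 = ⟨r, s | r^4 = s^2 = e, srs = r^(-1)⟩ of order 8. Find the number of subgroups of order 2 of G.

|G| = 8 and 2 | 8, so subgroups of order 2 are possible by Lagrange.
The subgroups of order 2 are: {e, r^2}; {e, r^2s}; {e, r^3s}; {e, rs}; … (5 in all).
So G has 5 subgroups of order 2.

5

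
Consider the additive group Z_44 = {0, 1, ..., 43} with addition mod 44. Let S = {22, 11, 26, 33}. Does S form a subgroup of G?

No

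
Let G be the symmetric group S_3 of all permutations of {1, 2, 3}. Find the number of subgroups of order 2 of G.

3

|G| = 6 and 2 | 6, so subgroups of order 2 are possible by Lagrange.
The subgroups of order 2 are: {e, (1 2)}; {e, (1 3)}; {e, (2 3)}.
So G has 3 subgroups of order 2.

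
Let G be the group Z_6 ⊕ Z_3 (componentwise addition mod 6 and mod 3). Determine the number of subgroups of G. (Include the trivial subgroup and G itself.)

12

|G| = 18, so by Lagrange every subgroup order divides 18. Divisors: 1, 2, 3, 6, 9, 18.
Subgroups by order — order 1: 1; order 2: 1; order 3: 4; order 6: 4; order 9: 1; order 18: 1.
Total: 1 + 1 + 4 + 4 + 1 + 1 = 12.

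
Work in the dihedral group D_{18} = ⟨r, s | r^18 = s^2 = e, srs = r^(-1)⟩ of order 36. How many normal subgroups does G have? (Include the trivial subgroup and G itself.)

9

G has 45 subgroups. Checking conjugation-invariance by order — order 1: 1/1 normal; order 2: 1/19 normal; order 3: 1/1 normal; order 4: 0/9 normal; order 6: 1/7 normal; order 9: 1/1 normal; order 12: 0/3 normal; order 18: 3/3 normal; order 36: 1/1 normal.
Total normal subgroups: 9.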